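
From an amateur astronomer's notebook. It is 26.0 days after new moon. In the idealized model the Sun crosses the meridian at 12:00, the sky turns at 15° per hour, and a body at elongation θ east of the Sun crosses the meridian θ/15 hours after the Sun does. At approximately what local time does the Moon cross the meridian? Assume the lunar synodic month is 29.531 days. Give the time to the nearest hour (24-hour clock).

Phase angle: θ = 360°·(26.0 d)/(29.531 d) = 317.0°.
At 15° of sky rotation per hour, 317.0° corresponds to a 21.13 h lag.
12:00 + 21.13 h ≈ 09:08 → 09:00 to the nearest hour.

09:00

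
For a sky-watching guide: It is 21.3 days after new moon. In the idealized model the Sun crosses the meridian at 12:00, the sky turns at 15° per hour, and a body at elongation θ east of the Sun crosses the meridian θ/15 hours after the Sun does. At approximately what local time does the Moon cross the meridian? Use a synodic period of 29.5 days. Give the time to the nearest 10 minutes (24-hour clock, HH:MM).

The Moon has covered 21.3/29.5 of its cycle, so θ ≈ 360° × 21.3/29.5 = 259.9°.
At 15° of sky rotation per hour, 259.9° corresponds to a 17.33 h lag.
12:00 + 17.329 h ≈ 05:20 → 05:20 to the nearest ten minutes.

05:20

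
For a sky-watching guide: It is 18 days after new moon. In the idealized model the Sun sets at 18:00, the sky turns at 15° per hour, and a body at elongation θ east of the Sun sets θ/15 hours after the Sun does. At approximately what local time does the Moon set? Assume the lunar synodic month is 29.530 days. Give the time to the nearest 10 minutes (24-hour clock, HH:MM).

08:40

Elongation θ = 360° × 18/29.530 ≈ 219.4°.
At 15° of sky rotation per hour, 219.4° corresponds to a 14.63 h lag.
18:00 + 14.629 h ≈ 08:38 → 08:40 to the nearest ten minutes.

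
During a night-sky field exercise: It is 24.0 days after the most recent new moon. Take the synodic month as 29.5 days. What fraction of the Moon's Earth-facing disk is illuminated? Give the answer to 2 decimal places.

Phase angle: θ = 360°·(24.0 d)/(29.5 d) = 292.9°.
cos 292.9° = 0.389, so f = (1 − 0.389)/2 = 0.306.

0.31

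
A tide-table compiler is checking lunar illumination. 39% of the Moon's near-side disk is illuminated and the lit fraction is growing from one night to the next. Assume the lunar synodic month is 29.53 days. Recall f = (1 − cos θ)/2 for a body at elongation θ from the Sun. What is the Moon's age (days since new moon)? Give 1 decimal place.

Invert f = (1 − cos θ)/2 to get cos θ = 1 − 2(0.39) = 0.220, hence θ₀ = arccos 0.220 = 77.3°.
The Moon is waxing (0°–180°), so θ = 77.3° directly.
Age = 29.53 × 77.3°/360° ≈ 6.34 days.

6.3 days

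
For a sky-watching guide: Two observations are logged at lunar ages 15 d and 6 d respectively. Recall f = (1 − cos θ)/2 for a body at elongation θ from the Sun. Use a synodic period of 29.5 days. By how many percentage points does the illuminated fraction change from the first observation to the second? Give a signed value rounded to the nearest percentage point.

-64 pp

θ₁ = 360° × 15/29.5 = 183.1°, f₁ = (1 − cos θ₁)/2 = 0.999.
θ₂ = 360° × 6/29.5 = 73.2°, f₂ = (1 − cos θ₂)/2 = 0.356.
Change = f₂ − f₁ = -0.644 → -64 percentage points.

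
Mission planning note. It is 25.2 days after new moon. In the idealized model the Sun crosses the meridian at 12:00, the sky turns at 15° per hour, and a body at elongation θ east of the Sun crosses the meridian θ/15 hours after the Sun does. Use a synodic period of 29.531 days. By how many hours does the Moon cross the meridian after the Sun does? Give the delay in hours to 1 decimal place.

Phase angle: θ = 360°·(25.2 d)/(29.531 d) = 307.2°.
At 15° of sky rotation per hour, 307.2° corresponds to a 20.48 h lag.
So the Moon crosses the meridian 20.48 h after the Sun.

20.5 h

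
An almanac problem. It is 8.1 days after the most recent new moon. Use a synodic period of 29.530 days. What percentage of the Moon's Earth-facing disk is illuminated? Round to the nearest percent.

Phase angle: θ = 360°·(8.1 d)/(29.530 d) = 98.7°.
Illuminated fraction = (1 − cos 98.7°)/2 = (1 − (-0.152))/2 ≈ 0.576, so 58%.

58%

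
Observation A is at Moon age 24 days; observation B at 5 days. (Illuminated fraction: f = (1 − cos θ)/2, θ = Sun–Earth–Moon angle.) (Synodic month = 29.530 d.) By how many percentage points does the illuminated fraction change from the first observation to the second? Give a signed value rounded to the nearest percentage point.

-5 percentage points

θ₁ = 360° × 24/29.530 = 292.6°, f₁ = (1 − cos θ₁)/2 = 0.308.
θ₂ = 360° × 5/29.530 = 61.0°, f₂ = (1 − cos θ₂)/2 = 0.257.
Change = f₂ − f₁ = -0.051 → -5 percentage points.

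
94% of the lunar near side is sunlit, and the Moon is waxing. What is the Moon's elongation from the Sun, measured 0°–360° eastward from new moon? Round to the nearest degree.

cos θ = 1 − 2f = -0.880, giving a principal value of 151.6°.
Waxing ⇒ before full, so θ = 151.6°.

152°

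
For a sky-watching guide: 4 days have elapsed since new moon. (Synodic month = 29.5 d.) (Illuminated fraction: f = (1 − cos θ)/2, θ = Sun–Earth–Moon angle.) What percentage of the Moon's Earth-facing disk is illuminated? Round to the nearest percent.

17%

Phase angle: θ = 360°·(4 d)/(29.5 d) = 48.8°.
With cos θ = 0.659, the lit fraction is (1 − 0.659)/2 ≈ 0.171, so 17%.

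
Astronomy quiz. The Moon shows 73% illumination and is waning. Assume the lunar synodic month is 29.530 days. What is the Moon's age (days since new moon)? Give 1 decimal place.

cos θ = 1 − 2f = -0.460, giving a principal value of 117.4°.
Since the Moon is past full (waning), take the reflex angle: θ = 360° − 117.4° = 242.6°.
Age = 29.530 × 242.6°/360° ≈ 19.90 days.

19.9 days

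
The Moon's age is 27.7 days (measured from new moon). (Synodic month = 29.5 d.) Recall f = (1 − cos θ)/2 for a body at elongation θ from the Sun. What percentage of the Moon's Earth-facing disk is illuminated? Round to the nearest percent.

4%

The Moon has covered 27.7/29.5 of its cycle, so θ ≈ 360° × 27.7/29.5 = 338.0°.
Illuminated fraction = (1 − cos 338.0°)/2 = (1 − 0.927)/2 ≈ 0.036, so 4%.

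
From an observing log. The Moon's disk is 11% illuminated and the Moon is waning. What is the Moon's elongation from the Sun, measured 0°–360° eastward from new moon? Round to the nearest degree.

321°

Invert f = (1 − cos θ)/2 to get cos θ = 1 − 2(0.11) = 0.780, hence θ₀ = arccos 0.780 = 38.7°.
Waning ⇒ past full, so θ = 360° − 38.7° = 321.3°.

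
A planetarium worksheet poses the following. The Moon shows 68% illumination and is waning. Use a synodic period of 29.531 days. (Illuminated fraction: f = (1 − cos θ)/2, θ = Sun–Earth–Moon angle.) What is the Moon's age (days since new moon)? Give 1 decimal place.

From f = (1 − cos θ)/2: cos θ = 1 − 2×0.68 = -0.360; arccos → 111.1°.
A waning Moon lies in 180°–360°, so θ = 360° − 111.1° = 248.9°.
That fraction of the synodic month is 248.9/360 × 29.531 d ≈ 20.42 d.

20.4 days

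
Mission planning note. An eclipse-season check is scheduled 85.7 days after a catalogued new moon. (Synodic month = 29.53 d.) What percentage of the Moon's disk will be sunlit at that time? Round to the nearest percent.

9%

85.7/29.53 = 2.902 lunations, so 2 complete cycles and 26.64 d into the next.
Phase angle: θ = 360°·(26.64 d)/(29.53 d) = 324.8°.
cos 324.8° = 0.817, so f = (1 − 0.817)/2 = 0.092, so 9%.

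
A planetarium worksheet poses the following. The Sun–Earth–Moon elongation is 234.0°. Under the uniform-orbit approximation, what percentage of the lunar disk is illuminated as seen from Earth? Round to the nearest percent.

Half-versine of 234.0°: (1 − (-0.588))/2 = 0.794, i.e. 79%.

79%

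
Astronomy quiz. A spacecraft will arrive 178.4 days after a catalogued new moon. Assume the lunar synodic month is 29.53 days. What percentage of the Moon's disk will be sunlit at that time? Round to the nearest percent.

2%

178.4/29.53 = 6.041 lunations, so 6 complete cycles and 1.22 d into the next.
Elongation θ = 360° × 1.22/29.53 ≈ 14.9°.
Illuminated fraction = (1 − cos 14.9°)/2 = (1 − 0.966)/2 ≈ 0.017, so 2%.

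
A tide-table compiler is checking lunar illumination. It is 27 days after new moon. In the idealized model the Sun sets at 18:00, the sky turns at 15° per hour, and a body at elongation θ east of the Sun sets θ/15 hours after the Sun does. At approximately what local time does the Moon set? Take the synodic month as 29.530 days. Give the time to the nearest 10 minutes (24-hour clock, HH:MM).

16:00

Elongation θ = 360° × 27/29.530 ≈ 329.2°.
At 15° of sky rotation per hour, 329.2° corresponds to a 21.94 h lag.
18:00 + 21.944 h ≈ 15:57 → 16:00 to the nearest ten minutes.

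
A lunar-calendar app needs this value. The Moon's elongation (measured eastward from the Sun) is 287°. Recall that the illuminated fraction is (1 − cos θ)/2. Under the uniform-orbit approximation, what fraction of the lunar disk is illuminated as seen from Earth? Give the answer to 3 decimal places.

0.354

cos 287° = 0.292, so f = (1 − 0.292)/2 = 0.354.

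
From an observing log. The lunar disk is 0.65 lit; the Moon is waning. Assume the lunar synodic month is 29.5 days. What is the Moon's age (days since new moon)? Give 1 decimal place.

20.7 days

Invert f = (1 − cos θ)/2 to get cos θ = 1 − 2(0.65) = -0.300, hence θ₀ = arccos -0.300 = 107.5°.
Waning ⇒ past full, so θ = 360° − 107.5° = 252.5°.
Age = 29.5 × 252.5°/360° ≈ 20.69 days.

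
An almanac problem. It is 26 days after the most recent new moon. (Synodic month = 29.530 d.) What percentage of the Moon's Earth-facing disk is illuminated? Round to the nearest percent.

The Moon has covered 26/29.530 of its cycle, so θ ≈ 360° × 26/29.530 = 317.0°.
cos 317.0° = 0.731, so f = (1 − 0.731)/2 = 0.135, so 13%.

13%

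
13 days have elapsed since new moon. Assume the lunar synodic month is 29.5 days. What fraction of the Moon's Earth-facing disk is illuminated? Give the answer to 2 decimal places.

Elongation θ = 360° × 13/29.5 ≈ 158.6°.
cos 158.6° = (-0.931), so f = (1 − (-0.931))/2 = 0.966.

0.97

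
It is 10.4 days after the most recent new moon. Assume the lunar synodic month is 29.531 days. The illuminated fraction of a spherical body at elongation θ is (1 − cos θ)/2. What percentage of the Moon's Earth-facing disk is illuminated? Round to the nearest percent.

80%

Elongation θ = 360° × 10.4/29.531 ≈ 126.8°.
With cos θ = (-0.599), the lit fraction is (1 − (-0.599))/2 ≈ 0.799, so 80%.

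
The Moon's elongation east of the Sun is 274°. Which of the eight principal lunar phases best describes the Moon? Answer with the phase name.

274° lies in the last quarter sector of the 8-phase cycle.

last quarter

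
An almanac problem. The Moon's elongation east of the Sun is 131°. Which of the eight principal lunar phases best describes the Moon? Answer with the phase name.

131° lies in the waxing gibbous sector of the 8-phase cycle.

waxing gibbous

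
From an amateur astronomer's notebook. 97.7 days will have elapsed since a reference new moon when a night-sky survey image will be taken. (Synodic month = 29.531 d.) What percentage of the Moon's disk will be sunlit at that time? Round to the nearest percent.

97.7 d spans 3 complete synodic months (3 × 29.531 = 88.59 d) plus 9.11 d.
Phase angle: θ = 360°·(9.11 d)/(29.531 d) = 111.0°.
With cos θ = (-0.359), the lit fraction is (1 − (-0.359))/2 ≈ 0.679, so 68%.

68%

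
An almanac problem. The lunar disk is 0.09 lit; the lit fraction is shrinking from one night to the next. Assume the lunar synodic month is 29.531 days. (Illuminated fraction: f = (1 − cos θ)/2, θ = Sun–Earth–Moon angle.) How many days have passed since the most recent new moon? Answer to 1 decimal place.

cos θ = 1 − 2f = 0.820, giving a principal value of 34.9°.
Waning ⇒ past full, so θ = 360° − 34.9° = 325.1°.
Age = 29.531 × 325.1°/360° ≈ 26.67 days.

26.7 days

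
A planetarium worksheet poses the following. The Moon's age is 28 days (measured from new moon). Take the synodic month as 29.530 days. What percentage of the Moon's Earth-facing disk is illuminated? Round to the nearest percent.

3%

The Moon has covered 28/29.530 of its cycle, so θ ≈ 360° × 28/29.530 = 341.3°.
cos 341.3° = 0.947, so f = (1 − 0.947)/2 = 0.026, so 3%.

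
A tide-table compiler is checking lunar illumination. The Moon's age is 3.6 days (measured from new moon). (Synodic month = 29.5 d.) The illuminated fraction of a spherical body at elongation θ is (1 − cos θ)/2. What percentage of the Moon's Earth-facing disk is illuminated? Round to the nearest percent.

Elongation θ = 360° × 3.6/29.5 ≈ 43.9°.
With cos θ = 0.720, the lit fraction is (1 − 0.720)/2 ≈ 0.140, so 14%.

14%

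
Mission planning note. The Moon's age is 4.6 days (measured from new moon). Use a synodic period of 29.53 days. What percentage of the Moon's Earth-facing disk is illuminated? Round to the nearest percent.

22%

The Moon has covered 4.6/29.53 of its cycle, so θ ≈ 360° × 4.6/29.53 = 56.1°.
Illuminated fraction = (1 − cos 56.1°)/2 = (1 − 0.558)/2 ≈ 0.221, so 22%.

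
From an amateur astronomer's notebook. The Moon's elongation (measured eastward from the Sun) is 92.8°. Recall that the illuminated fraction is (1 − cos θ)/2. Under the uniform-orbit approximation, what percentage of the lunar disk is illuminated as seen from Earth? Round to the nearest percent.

Half-versine of 92.8°: (1 − (-0.049))/2 = 0.524, i.e. 52%.

52%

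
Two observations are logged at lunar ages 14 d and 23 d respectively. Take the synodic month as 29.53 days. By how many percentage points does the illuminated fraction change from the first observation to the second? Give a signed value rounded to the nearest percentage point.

θ₁ = 360° × 14/29.53 = 170.7°, f₁ = (1 − cos θ₁)/2 = 0.993.
θ₂ = 360° × 23/29.53 = 280.4°, f₂ = (1 − cos θ₂)/2 = 0.410.
Change = f₂ − f₁ = -0.584 → -58 percentage points.

-58 percentage points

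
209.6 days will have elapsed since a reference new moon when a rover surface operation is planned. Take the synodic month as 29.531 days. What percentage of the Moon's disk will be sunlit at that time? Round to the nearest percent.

Reduce mod P: 209.6 − 7×29.531 = 2.88 d into the current lunation.
The Moon has covered 2.88/29.531 of its cycle, so θ ≈ 360° × 2.88/29.531 = 35.1°.
cos 35.1° = 0.818, so f = (1 − 0.818)/2 = 0.091, so 9%.

9%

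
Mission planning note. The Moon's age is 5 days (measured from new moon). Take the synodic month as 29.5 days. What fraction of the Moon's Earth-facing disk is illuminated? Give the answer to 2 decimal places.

The Moon has covered 5/29.5 of its cycle, so θ ≈ 360° × 5/29.5 = 61.0°.
Illuminated fraction = (1 − cos 61.0°)/2 = (1 − 0.485)/2 ≈ 0.258.

0.26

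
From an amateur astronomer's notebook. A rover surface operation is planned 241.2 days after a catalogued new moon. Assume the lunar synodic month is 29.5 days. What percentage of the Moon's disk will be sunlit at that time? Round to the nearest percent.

28%

Reduce mod P: 241.2 − 8×29.5 = 5.20 d into the current lunation.
The Moon has covered 5.20/29.5 of its cycle, so θ ≈ 360° × 5.20/29.5 = 63.5°.
Illuminated fraction = (1 − cos 63.5°)/2 = (1 − 0.447)/2 ≈ 0.277, so 28%.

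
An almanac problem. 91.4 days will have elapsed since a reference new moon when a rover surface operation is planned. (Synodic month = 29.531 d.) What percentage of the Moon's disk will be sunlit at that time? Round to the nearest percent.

91.4 d spans 3 complete synodic months (3 × 29.531 = 88.59 d) plus 2.81 d.
The Moon has covered 2.81/29.531 of its cycle, so θ ≈ 360° × 2.81/29.531 = 34.2°.
cos 34.2° = 0.827, so f = (1 − 0.827)/2 = 0.087, so 9%.

9%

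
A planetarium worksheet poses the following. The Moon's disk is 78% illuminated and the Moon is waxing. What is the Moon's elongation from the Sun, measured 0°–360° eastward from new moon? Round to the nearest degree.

124°

cos θ = 1 − 2f = -0.560, giving a principal value of 124.1°.
The Moon is waxing (0°–180°), so θ = 124.1° directly.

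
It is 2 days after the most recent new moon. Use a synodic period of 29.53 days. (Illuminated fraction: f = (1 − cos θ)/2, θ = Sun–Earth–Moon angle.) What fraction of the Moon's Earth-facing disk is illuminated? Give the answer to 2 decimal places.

0.04

Phase angle: θ = 360°·(2 d)/(29.53 d) = 24.4°.
Illuminated fraction = (1 − cos 24.4°)/2 = (1 − 0.911)/2 ≈ 0.045.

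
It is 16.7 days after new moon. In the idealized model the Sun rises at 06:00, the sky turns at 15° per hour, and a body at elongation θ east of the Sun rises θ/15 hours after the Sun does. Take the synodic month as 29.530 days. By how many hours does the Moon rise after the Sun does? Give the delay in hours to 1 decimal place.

The Moon has covered 16.7/29.530 of its cycle, so θ ≈ 360° × 16.7/29.530 = 203.6°.
The Moon trails the Sun by θ/15 = 203.6/15 ≈ 13.57 hours.
So the Moon rises 13.57 h after the Sun.

13.6 h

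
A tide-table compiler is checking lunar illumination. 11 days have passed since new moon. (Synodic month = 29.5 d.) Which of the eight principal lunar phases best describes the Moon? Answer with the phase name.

At 11/29.5 of the cycle, θ ≈ 134° — the waxing gibbous range.

waxing gibbous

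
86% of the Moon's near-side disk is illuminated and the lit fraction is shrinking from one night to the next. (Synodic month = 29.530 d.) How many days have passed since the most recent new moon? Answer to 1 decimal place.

Invert f = (1 − cos θ)/2 to get cos θ = 1 − 2(0.86) = -0.720, hence θ₀ = arccos -0.720 = 136.1°.
A waning Moon lies in 180°–360°, so θ = 360° − 136.1° = 223.9°.
At 360°/29.530 d per day, 223.9° corresponds to 18.37 days.

18.4 days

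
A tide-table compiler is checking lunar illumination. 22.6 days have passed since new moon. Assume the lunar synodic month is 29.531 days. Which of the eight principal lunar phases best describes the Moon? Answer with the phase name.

θ ≈ 360° × 22.6/29.531 = 276°, which falls in the last quarter sector.

last quarter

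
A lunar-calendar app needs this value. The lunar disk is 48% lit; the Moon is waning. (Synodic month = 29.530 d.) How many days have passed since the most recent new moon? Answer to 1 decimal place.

22.3 days

cos θ = 1 − 2f = 0.040, giving a principal value of 87.7°.
Waning ⇒ past full, so θ = 360° − 87.7° = 272.3°.
At 360°/29.530 d per day, 272.3° corresponds to 22.34 days.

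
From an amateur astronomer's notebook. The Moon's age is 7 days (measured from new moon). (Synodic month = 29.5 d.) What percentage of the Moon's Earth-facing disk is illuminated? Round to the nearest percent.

Phase angle: θ = 360°·(7 d)/(29.5 d) = 85.4°.
Illuminated fraction = (1 − cos 85.4°)/2 = (1 − 0.080)/2 ≈ 0.460, so 46%.

46%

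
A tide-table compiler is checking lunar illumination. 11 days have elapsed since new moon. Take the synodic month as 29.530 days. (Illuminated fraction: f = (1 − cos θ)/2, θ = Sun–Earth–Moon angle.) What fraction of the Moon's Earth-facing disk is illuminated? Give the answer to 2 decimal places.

0.85

The Moon has covered 11/29.530 of its cycle, so θ ≈ 360° × 11/29.530 = 134.1°.
With cos θ = (-0.696), the lit fraction is (1 − (-0.696))/2 ≈ 0.848.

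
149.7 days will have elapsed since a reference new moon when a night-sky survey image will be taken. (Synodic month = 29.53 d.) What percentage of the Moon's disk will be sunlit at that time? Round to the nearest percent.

Reduce mod P: 149.7 − 5×29.53 = 2.05 d into the current lunation.
The Moon has covered 2.05/29.53 of its cycle, so θ ≈ 360° × 2.05/29.53 = 25.0°.
Illuminated fraction = (1 − cos 25.0°)/2 = (1 − 0.906)/2 ≈ 0.047, so 5%.

5%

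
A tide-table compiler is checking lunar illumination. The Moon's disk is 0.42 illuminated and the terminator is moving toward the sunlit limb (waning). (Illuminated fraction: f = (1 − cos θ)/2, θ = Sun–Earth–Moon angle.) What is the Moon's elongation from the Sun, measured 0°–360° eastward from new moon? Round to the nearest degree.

Invert f = (1 − cos θ)/2 to get cos θ = 1 − 2(0.42) = 0.160, hence θ₀ = arccos 0.160 = 80.8°.
A waning Moon lies in 180°–360°, so θ = 360° − 80.8° = 279.2°.

279°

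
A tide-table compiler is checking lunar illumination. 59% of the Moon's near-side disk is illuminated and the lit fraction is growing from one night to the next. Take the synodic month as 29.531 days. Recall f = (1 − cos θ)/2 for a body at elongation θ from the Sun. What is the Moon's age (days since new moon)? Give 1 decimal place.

8.2 days

cos θ = 1 − 2f = -0.180, giving a principal value of 100.4°.
Waxing ⇒ before full, so θ = 100.4°.
At 360°/29.531 d per day, 100.4° corresponds to 8.23 days.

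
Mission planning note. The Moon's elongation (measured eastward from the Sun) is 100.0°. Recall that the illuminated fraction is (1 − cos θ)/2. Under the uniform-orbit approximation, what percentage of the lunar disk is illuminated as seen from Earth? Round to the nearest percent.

59%

Half-versine of 100.0°: (1 − (-0.174))/2 = 0.587, i.e. 59%.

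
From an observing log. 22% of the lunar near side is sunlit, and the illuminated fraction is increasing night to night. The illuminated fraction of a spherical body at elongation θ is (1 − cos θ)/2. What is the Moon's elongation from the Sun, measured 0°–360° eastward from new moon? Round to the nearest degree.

Invert f = (1 − cos θ)/2 to get cos θ = 1 − 2(0.22) = 0.560, hence θ₀ = arccos 0.560 = 55.9°.
The Moon is waxing (0°–180°), so θ = 55.9° directly.

56°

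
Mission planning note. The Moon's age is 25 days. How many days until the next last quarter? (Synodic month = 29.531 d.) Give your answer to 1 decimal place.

26.7 days

Last quarter is 0.75 of the way through the cycle: age 0.75 × 29.531 = 22.148 d.
This lunation's last quarter (22.148 d) has passed, so add one period: 51.679 − 25 = 26.679 days.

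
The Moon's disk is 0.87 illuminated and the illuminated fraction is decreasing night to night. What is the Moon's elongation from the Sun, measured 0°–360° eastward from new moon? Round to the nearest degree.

From f = (1 − cos θ)/2: cos θ = 1 − 2×0.87 = -0.740; arccos → 137.7°.
Since the Moon is past full (waning), take the reflex angle: θ = 360° − 137.7° = 222.3°.

222°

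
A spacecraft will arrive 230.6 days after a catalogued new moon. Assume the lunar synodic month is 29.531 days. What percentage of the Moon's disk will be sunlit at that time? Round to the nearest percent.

230.6 d spans 7 complete synodic months (7 × 29.531 = 206.72 d) plus 23.88 d.
Elongation θ = 360° × 23.88/29.531 ≈ 291.1°.
cos 291.1° = 0.361, so f = (1 − 0.361)/2 = 0.320, so 32%.

32%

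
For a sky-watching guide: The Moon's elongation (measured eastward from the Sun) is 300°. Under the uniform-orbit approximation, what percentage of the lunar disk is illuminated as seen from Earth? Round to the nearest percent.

25%

Half-versine of 300°: (1 − 0.500)/2 = 0.250, i.e. 25%.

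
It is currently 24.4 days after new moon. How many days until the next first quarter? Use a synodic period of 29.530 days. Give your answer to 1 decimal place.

12.5 days

First quarter is 0.25 of the way through the cycle: age 0.25 × 29.530 = 7.383 d.
Already past this cycle's first quarter; the next is at 7.383 + 29.530 = 36.913 d, so 36.913 − 24.4 = 12.513 days.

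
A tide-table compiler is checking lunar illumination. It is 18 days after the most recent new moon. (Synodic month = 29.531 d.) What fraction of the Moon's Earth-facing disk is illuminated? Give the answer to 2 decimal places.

0.89

The Moon has covered 18/29.531 of its cycle, so θ ≈ 360° × 18/29.531 = 219.4°.
cos 219.4° = (-0.772), so f = (1 − (-0.772))/2 = 0.886.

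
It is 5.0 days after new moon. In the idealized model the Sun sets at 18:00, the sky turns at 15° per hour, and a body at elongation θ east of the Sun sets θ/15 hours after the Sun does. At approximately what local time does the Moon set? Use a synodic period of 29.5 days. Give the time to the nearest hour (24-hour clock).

22:00

The Moon has covered 5.0/29.5 of its cycle, so θ ≈ 360° × 5.0/29.5 = 61.0°.
At 15° of sky rotation per hour, 61.0° corresponds to a 4.07 h lag.
18:00 + 4.07 h ≈ 22:04 → 22:00 to the nearest hour.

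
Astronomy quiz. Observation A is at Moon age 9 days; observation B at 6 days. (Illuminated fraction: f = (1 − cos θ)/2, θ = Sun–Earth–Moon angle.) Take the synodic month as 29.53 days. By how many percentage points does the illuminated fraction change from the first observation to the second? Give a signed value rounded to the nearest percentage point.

-31 percentage points

θ₁ = 360° × 9/29.53 = 109.7°, f₁ = (1 − cos θ₁)/2 = 0.669.
θ₂ = 360° × 6/29.53 = 73.1°, f₂ = (1 − cos θ₂)/2 = 0.355.
Change = f₂ − f₁ = -0.314 → -31 percentage points.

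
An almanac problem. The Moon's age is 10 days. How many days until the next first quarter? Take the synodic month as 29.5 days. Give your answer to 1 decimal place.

First quarter is 0.25 of the way through the cycle: age 0.25 × 29.5 = 7.375 d.
This lunation's first quarter (7.375 d) has passed, so add one period: 36.875 − 10 = 26.875 days.

26.9 days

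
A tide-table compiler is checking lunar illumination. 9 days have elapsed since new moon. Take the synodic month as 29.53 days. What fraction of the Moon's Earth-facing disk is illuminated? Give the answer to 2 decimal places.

0.67

The Moon has covered 9/29.53 of its cycle, so θ ≈ 360° × 9/29.53 = 109.7°.
Illuminated fraction = (1 − cos 109.7°)/2 = (1 − (-0.337))/2 ≈ 0.669.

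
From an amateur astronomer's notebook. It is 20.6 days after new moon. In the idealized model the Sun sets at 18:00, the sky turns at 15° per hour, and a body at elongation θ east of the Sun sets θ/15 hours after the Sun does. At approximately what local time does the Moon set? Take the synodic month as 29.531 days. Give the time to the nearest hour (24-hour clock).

Phase angle: θ = 360°·(20.6 d)/(29.531 d) = 251.1°.
At 15° of sky rotation per hour, 251.1° corresponds to a 16.74 h lag.
18:00 + 16.74 h ≈ 10:45 → 11:00 to the nearest hour.

11:00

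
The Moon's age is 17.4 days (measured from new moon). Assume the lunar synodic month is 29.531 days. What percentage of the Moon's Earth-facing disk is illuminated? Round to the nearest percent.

The Moon has covered 17.4/29.531 of its cycle, so θ ≈ 360° × 17.4/29.531 = 212.1°.
With cos θ = (-0.847), the lit fraction is (1 − (-0.847))/2 ≈ 0.923, so 92%.

92%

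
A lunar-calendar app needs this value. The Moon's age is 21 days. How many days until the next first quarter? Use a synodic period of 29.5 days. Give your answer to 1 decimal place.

15.9 days

First quarter is 0.25 of the way through the cycle: age 0.25 × 29.5 = 7.375 d.
This lunation's first quarter (7.375 d) has passed, so add one period: 36.875 − 21 = 15.875 days.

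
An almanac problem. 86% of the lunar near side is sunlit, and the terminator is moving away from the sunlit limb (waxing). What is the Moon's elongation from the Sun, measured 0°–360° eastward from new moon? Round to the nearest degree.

From f = (1 − cos θ)/2: cos θ = 1 − 2×0.86 = -0.720; arccos → 136.1°.
Before full moon the principal value applies: θ = 136.1°.

136°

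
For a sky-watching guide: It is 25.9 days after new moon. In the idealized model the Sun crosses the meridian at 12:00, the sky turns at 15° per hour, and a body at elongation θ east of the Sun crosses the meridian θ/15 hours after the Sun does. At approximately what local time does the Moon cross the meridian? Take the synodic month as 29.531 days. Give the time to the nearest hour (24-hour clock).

09:00

The Moon has covered 25.9/29.531 of its cycle, so θ ≈ 360° × 25.9/29.531 = 315.7°.
At 15° of sky rotation per hour, 315.7° corresponds to a 21.05 h lag.
12:00 + 21.05 h ≈ 09:03 → 09:00 to the nearest hour.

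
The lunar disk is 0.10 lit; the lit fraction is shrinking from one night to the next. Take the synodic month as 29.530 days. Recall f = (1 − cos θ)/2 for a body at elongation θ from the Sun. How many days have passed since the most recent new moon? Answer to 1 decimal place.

26.5 days

From f = (1 − cos θ)/2: cos θ = 1 − 2×0.10 = 0.800; arccos → 36.9°.
Since the Moon is past full (waning), take the reflex angle: θ = 360° − 36.9° = 323.1°.
At 360°/29.530 d per day, 323.1° corresponds to 26.51 days.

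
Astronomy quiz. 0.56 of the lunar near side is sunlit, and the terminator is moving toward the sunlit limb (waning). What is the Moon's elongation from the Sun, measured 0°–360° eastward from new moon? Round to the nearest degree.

263°

From f = (1 − cos θ)/2: cos θ = 1 − 2×0.56 = -0.120; arccos → 96.9°.
Since the Moon is past full (waning), take the reflex angle: θ = 360° − 96.9° = 263.1°.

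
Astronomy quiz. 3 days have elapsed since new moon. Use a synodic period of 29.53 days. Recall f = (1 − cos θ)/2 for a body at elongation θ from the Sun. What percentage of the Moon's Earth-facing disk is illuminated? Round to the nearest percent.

Elongation θ = 360° × 3/29.53 ≈ 36.6°.
Illuminated fraction = (1 − cos 36.6°)/2 = (1 − 0.803)/2 ≈ 0.098, so 10%.

10%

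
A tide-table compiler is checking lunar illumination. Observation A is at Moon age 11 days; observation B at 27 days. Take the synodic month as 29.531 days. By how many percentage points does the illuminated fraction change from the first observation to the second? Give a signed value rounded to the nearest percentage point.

-78 percentage points

First observation: θ = 360°·11/29.531 = 134.1°, so f = 0.848.
Second observation: θ = 329.1°, f = 0.071.
Δf = 0.071 − 0.848 = -0.777, i.e. -78 pp.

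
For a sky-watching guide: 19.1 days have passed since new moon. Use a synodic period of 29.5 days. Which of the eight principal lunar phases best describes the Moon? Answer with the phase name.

waning gibbous

At 19.1/29.5 of the cycle, θ ≈ 233° — the waning gibbous range.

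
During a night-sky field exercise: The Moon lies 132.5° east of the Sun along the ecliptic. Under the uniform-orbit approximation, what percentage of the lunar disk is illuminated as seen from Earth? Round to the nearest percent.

84%

cos 132.5° = (-0.676), so f = (1 − (-0.676))/2 = 0.838, i.e. 84%.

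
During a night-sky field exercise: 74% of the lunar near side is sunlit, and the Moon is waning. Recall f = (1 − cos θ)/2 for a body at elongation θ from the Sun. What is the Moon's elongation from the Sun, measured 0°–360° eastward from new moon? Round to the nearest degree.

From f = (1 − cos θ)/2: cos θ = 1 − 2×0.74 = -0.480; arccos → 118.7°.
A waning Moon lies in 180°–360°, so θ = 360° − 118.7° = 241.3°.

241°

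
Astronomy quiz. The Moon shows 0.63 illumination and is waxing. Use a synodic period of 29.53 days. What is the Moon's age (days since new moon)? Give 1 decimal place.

8.6 days

cos θ = 1 − 2f = -0.260, giving a principal value of 105.1°.
Waxing ⇒ before full, so θ = 105.1°.
That fraction of the synodic month is 105.1/360 × 29.53 d ≈ 8.62 d.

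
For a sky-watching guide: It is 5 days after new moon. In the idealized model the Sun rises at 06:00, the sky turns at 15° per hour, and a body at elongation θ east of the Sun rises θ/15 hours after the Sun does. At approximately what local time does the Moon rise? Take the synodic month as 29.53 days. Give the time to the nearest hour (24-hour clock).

10:00

Elongation θ = 360° × 5/29.53 ≈ 61.0°.
At 15° of sky rotation per hour, 61.0° corresponds to a 4.06 h lag.
06:00 + 4.06 h ≈ 10:04 → 10:00 to the nearest hour.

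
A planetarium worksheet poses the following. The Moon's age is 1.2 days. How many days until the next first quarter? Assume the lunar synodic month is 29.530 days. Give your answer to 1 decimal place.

6.2 days

First quarter is 0.25 of the way through the cycle: age 0.25 × 29.530 = 7.383 d.
So 6.183 days remain (7.383 − 1.2).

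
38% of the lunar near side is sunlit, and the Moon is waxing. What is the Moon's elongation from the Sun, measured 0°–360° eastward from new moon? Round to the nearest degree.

76°

cos θ = 1 − 2f = 0.240, giving a principal value of 76.1°.
The Moon is waxing (0°–180°), so θ = 76.1° directly.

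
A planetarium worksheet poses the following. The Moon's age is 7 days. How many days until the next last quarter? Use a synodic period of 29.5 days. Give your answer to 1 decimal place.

Last quarter occurs at elongation 270°, i.e. at age 29.5 × 270/360 = 22.125 d.
That is 22.125 − 7 = 15.125 days ahead.

15.1 days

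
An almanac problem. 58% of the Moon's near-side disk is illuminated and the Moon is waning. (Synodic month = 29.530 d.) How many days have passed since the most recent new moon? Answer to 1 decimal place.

cos θ = 1 − 2f = -0.160, giving a principal value of 99.2°.
Since the Moon is past full (waning), take the reflex angle: θ = 360° − 99.2° = 260.8°.
At 360°/29.530 d per day, 260.8° corresponds to 21.39 days.

21.4 days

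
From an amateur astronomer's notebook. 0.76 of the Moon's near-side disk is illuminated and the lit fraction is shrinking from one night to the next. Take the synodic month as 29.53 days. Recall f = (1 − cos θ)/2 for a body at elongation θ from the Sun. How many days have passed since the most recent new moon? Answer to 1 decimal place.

19.6 days

cos θ = 1 − 2f = -0.520, giving a principal value of 121.3°.
A waning Moon lies in 180°–360°, so θ = 360° − 121.3° = 238.7°.
That fraction of the synodic month is 238.7/360 × 29.53 d ≈ 19.58 d.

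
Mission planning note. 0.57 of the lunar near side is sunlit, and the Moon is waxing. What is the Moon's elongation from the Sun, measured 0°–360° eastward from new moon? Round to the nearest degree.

98°

cos θ = 1 − 2f = -0.140, giving a principal value of 98.0°.
The Moon is waxing (0°–180°), so θ = 98.0° directly.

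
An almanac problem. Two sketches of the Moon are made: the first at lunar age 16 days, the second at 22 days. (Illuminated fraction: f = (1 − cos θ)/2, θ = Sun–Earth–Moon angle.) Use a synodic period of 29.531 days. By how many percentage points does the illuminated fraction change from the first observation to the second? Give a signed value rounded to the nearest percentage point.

First observation: θ = 360°·16/29.531 = 195.0°, so f = 0.983.
Second observation: θ = 268.2°, f = 0.516.
Δf = 0.516 − 0.983 = -0.467, i.e. -47 pp.

-47 pp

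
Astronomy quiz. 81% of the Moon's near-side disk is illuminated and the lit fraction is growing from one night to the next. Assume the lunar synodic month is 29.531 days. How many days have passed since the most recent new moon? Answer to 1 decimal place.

From f = (1 − cos θ)/2: cos θ = 1 − 2×0.81 = -0.620; arccos → 128.3°.
Before full moon the principal value applies: θ = 128.3°.
At 360°/29.531 d per day, 128.3° corresponds to 10.53 days.

10.5 days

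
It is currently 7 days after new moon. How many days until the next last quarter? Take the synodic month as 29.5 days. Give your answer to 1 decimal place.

15.1 days

Last quarter occurs at elongation 270°, i.e. at age 29.5 × 270/360 = 22.125 d.
That is 22.125 − 7 = 15.125 days ahead.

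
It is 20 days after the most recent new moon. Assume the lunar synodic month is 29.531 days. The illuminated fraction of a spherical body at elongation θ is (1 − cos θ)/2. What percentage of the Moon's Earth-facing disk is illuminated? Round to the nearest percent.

72%

Elongation θ = 360° × 20/29.531 ≈ 243.8°.
With cos θ = (-0.441), the lit fraction is (1 − (-0.441))/2 ≈ 0.721, so 72%.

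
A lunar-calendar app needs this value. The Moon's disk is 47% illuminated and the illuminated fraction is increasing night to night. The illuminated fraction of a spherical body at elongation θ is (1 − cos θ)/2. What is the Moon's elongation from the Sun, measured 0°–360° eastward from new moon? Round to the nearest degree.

87°

From f = (1 − cos θ)/2: cos θ = 1 − 2×0.47 = 0.060; arccos → 86.6°.
Before full moon the principal value applies: θ = 86.6°.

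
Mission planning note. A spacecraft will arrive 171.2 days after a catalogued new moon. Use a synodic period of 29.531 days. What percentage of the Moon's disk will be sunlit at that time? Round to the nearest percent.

Reduce mod P: 171.2 − 5×29.531 = 23.54 d into the current lunation.
Phase angle: θ = 360°·(23.54 d)/(29.531 d) = 287.0°.
Illuminated fraction = (1 − cos 287.0°)/2 = (1 − 0.293)/2 ≈ 0.354, so 35%.

35%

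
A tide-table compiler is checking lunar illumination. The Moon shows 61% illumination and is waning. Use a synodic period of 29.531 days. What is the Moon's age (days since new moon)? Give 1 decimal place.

cos θ = 1 − 2f = -0.220, giving a principal value of 102.7°.
Waning ⇒ past full, so θ = 360° − 102.7° = 257.3°.
Age = 29.531 × 257.3°/360° ≈ 21.11 days.

21.1 days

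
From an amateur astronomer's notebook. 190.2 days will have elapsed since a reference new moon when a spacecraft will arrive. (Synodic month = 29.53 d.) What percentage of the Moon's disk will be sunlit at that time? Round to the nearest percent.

97%

190.2/29.53 = 6.441 lunations, so 6 complete cycles and 13.02 d into the next.
The Moon has covered 13.02/29.53 of its cycle, so θ ≈ 360° × 13.02/29.53 = 158.7°.
Illuminated fraction = (1 − cos 158.7°)/2 = (1 − (-0.932))/2 ≈ 0.966, so 97%.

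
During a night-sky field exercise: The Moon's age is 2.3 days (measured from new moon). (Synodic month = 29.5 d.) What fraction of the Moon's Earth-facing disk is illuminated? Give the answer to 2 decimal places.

0.06

The Moon has covered 2.3/29.5 of its cycle, so θ ≈ 360° × 2.3/29.5 = 28.1°.
With cos θ = 0.882, the lit fraction is (1 − 0.882)/2 ≈ 0.059.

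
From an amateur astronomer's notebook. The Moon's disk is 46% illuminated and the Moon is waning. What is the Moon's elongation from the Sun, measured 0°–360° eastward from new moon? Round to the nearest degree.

275°

From f = (1 − cos θ)/2: cos θ = 1 − 2×0.46 = 0.080; arccos → 85.4°.
A waning Moon lies in 180°–360°, so θ = 360° − 85.4° = 274.6°.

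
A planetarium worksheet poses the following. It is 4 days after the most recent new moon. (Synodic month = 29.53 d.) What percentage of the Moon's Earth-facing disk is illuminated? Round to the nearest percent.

Phase angle: θ = 360°·(4 d)/(29.53 d) = 48.8°.
Illuminated fraction = (1 − cos 48.8°)/2 = (1 − 0.659)/2 ≈ 0.170, so 17%.

17%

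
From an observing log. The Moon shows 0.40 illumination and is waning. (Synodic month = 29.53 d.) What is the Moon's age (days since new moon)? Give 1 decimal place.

From f = (1 − cos θ)/2: cos θ = 1 − 2×0.40 = 0.200; arccos → 78.5°.
Since the Moon is past full (waning), take the reflex angle: θ = 360° − 78.5° = 281.5°.
That fraction of the synodic month is 281.5/360 × 29.53 d ≈ 23.09 d.

23.1 days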